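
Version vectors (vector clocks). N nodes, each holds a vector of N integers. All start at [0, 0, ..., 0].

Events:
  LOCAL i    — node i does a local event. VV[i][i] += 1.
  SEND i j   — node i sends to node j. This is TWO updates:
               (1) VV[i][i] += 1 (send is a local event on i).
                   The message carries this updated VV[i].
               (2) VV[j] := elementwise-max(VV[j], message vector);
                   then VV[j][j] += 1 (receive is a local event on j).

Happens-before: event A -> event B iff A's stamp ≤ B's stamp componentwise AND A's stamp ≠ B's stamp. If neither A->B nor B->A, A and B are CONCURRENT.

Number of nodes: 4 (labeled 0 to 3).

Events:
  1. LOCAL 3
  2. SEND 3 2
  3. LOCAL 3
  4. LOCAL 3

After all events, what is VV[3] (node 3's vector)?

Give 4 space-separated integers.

Initial: VV[0]=[0, 0, 0, 0]
Initial: VV[1]=[0, 0, 0, 0]
Initial: VV[2]=[0, 0, 0, 0]
Initial: VV[3]=[0, 0, 0, 0]
Event 1: LOCAL 3: VV[3][3]++ -> VV[3]=[0, 0, 0, 1]
Event 2: SEND 3->2: VV[3][3]++ -> VV[3]=[0, 0, 0, 2], msg_vec=[0, 0, 0, 2]; VV[2]=max(VV[2],msg_vec) then VV[2][2]++ -> VV[2]=[0, 0, 1, 2]
Event 3: LOCAL 3: VV[3][3]++ -> VV[3]=[0, 0, 0, 3]
Event 4: LOCAL 3: VV[3][3]++ -> VV[3]=[0, 0, 0, 4]
Final vectors: VV[0]=[0, 0, 0, 0]; VV[1]=[0, 0, 0, 0]; VV[2]=[0, 0, 1, 2]; VV[3]=[0, 0, 0, 4]

Answer: 0 0 0 4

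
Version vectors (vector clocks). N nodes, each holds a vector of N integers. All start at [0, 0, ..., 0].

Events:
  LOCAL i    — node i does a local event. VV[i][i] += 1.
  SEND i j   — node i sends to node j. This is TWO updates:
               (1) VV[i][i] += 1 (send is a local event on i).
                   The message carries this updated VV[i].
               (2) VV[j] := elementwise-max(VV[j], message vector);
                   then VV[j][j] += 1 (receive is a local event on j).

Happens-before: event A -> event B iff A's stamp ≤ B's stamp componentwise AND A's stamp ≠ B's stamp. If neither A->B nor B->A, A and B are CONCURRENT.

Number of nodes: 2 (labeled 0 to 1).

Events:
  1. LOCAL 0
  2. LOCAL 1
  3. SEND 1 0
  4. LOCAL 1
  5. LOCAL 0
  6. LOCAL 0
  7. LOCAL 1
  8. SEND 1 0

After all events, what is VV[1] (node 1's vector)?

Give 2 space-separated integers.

Answer: 0 5

Derivation:
Initial: VV[0]=[0, 0]
Initial: VV[1]=[0, 0]
Event 1: LOCAL 0: VV[0][0]++ -> VV[0]=[1, 0]
Event 2: LOCAL 1: VV[1][1]++ -> VV[1]=[0, 1]
Event 3: SEND 1->0: VV[1][1]++ -> VV[1]=[0, 2], msg_vec=[0, 2]; VV[0]=max(VV[0],msg_vec) then VV[0][0]++ -> VV[0]=[2, 2]
Event 4: LOCAL 1: VV[1][1]++ -> VV[1]=[0, 3]
Event 5: LOCAL 0: VV[0][0]++ -> VV[0]=[3, 2]
Event 6: LOCAL 0: VV[0][0]++ -> VV[0]=[4, 2]
Event 7: LOCAL 1: VV[1][1]++ -> VV[1]=[0, 4]
Event 8: SEND 1->0: VV[1][1]++ -> VV[1]=[0, 5], msg_vec=[0, 5]; VV[0]=max(VV[0],msg_vec) then VV[0][0]++ -> VV[0]=[5, 5]
Final vectors: VV[0]=[5, 5]; VV[1]=[0, 5]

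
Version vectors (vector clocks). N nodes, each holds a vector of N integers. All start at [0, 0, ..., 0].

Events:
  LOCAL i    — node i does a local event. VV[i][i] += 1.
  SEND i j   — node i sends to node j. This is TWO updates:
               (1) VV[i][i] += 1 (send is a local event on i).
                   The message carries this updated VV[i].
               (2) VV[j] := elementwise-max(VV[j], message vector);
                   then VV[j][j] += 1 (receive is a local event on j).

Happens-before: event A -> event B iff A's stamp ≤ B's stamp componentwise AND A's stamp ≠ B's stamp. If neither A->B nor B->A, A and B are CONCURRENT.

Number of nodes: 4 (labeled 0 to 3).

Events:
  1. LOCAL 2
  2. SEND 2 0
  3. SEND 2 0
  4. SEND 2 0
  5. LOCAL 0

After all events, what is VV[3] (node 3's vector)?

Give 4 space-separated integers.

Initial: VV[0]=[0, 0, 0, 0]
Initial: VV[1]=[0, 0, 0, 0]
Initial: VV[2]=[0, 0, 0, 0]
Initial: VV[3]=[0, 0, 0, 0]
Event 1: LOCAL 2: VV[2][2]++ -> VV[2]=[0, 0, 1, 0]
Event 2: SEND 2->0: VV[2][2]++ -> VV[2]=[0, 0, 2, 0], msg_vec=[0, 0, 2, 0]; VV[0]=max(VV[0],msg_vec) then VV[0][0]++ -> VV[0]=[1, 0, 2, 0]
Event 3: SEND 2->0: VV[2][2]++ -> VV[2]=[0, 0, 3, 0], msg_vec=[0, 0, 3, 0]; VV[0]=max(VV[0],msg_vec) then VV[0][0]++ -> VV[0]=[2, 0, 3, 0]
Event 4: SEND 2->0: VV[2][2]++ -> VV[2]=[0, 0, 4, 0], msg_vec=[0, 0, 4, 0]; VV[0]=max(VV[0],msg_vec) then VV[0][0]++ -> VV[0]=[3, 0, 4, 0]
Event 5: LOCAL 0: VV[0][0]++ -> VV[0]=[4, 0, 4, 0]
Final vectors: VV[0]=[4, 0, 4, 0]; VV[1]=[0, 0, 0, 0]; VV[2]=[0, 0, 4, 0]; VV[3]=[0, 0, 0, 0]

Answer: 0 0 0 0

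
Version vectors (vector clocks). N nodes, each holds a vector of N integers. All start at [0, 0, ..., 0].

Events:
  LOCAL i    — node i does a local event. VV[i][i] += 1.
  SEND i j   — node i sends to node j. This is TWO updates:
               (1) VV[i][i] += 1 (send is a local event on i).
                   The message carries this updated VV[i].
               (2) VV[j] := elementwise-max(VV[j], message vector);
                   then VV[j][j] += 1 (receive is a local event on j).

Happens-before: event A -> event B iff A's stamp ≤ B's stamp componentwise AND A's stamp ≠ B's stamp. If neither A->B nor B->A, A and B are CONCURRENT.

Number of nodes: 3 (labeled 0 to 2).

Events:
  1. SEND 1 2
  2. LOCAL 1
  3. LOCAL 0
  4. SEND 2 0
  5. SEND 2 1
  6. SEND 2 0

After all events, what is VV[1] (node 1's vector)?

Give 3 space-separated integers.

Initial: VV[0]=[0, 0, 0]
Initial: VV[1]=[0, 0, 0]
Initial: VV[2]=[0, 0, 0]
Event 1: SEND 1->2: VV[1][1]++ -> VV[1]=[0, 1, 0], msg_vec=[0, 1, 0]; VV[2]=max(VV[2],msg_vec) then VV[2][2]++ -> VV[2]=[0, 1, 1]
Event 2: LOCAL 1: VV[1][1]++ -> VV[1]=[0, 2, 0]
Event 3: LOCAL 0: VV[0][0]++ -> VV[0]=[1, 0, 0]
Event 4: SEND 2->0: VV[2][2]++ -> VV[2]=[0, 1, 2], msg_vec=[0, 1, 2]; VV[0]=max(VV[0],msg_vec) then VV[0][0]++ -> VV[0]=[2, 1, 2]
Event 5: SEND 2->1: VV[2][2]++ -> VV[2]=[0, 1, 3], msg_vec=[0, 1, 3]; VV[1]=max(VV[1],msg_vec) then VV[1][1]++ -> VV[1]=[0, 3, 3]
Event 6: SEND 2->0: VV[2][2]++ -> VV[2]=[0, 1, 4], msg_vec=[0, 1, 4]; VV[0]=max(VV[0],msg_vec) then VV[0][0]++ -> VV[0]=[3, 1, 4]
Final vectors: VV[0]=[3, 1, 4]; VV[1]=[0, 3, 3]; VV[2]=[0, 1, 4]

Answer: 0 3 3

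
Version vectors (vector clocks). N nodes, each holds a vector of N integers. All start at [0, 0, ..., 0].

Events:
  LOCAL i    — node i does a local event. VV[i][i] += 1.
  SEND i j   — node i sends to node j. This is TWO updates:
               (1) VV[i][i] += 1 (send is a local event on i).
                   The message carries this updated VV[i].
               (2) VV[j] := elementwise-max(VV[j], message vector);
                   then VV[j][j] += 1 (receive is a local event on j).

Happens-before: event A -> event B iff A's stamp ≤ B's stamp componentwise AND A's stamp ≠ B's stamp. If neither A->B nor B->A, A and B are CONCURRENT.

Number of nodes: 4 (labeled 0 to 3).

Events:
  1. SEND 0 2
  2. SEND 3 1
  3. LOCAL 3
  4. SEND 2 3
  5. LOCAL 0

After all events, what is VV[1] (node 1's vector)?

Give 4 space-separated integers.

Initial: VV[0]=[0, 0, 0, 0]
Initial: VV[1]=[0, 0, 0, 0]
Initial: VV[2]=[0, 0, 0, 0]
Initial: VV[3]=[0, 0, 0, 0]
Event 1: SEND 0->2: VV[0][0]++ -> VV[0]=[1, 0, 0, 0], msg_vec=[1, 0, 0, 0]; VV[2]=max(VV[2],msg_vec) then VV[2][2]++ -> VV[2]=[1, 0, 1, 0]
Event 2: SEND 3->1: VV[3][3]++ -> VV[3]=[0, 0, 0, 1], msg_vec=[0, 0, 0, 1]; VV[1]=max(VV[1],msg_vec) then VV[1][1]++ -> VV[1]=[0, 1, 0, 1]
Event 3: LOCAL 3: VV[3][3]++ -> VV[3]=[0, 0, 0, 2]
Event 4: SEND 2->3: VV[2][2]++ -> VV[2]=[1, 0, 2, 0], msg_vec=[1, 0, 2, 0]; VV[3]=max(VV[3],msg_vec) then VV[3][3]++ -> VV[3]=[1, 0, 2, 3]
Event 5: LOCAL 0: VV[0][0]++ -> VV[0]=[2, 0, 0, 0]
Final vectors: VV[0]=[2, 0, 0, 0]; VV[1]=[0, 1, 0, 1]; VV[2]=[1, 0, 2, 0]; VV[3]=[1, 0, 2, 3]

Answer: 0 1 0 1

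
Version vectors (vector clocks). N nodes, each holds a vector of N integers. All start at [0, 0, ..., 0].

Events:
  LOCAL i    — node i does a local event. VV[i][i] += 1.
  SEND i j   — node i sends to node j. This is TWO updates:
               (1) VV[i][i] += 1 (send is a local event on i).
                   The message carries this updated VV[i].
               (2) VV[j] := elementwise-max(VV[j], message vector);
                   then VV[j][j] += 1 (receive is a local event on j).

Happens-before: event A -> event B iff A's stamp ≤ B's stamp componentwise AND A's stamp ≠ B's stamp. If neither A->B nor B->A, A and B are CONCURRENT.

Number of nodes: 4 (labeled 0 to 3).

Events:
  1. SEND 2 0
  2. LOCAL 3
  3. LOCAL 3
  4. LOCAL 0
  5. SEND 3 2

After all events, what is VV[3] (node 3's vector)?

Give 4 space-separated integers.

Initial: VV[0]=[0, 0, 0, 0]
Initial: VV[1]=[0, 0, 0, 0]
Initial: VV[2]=[0, 0, 0, 0]
Initial: VV[3]=[0, 0, 0, 0]
Event 1: SEND 2->0: VV[2][2]++ -> VV[2]=[0, 0, 1, 0], msg_vec=[0, 0, 1, 0]; VV[0]=max(VV[0],msg_vec) then VV[0][0]++ -> VV[0]=[1, 0, 1, 0]
Event 2: LOCAL 3: VV[3][3]++ -> VV[3]=[0, 0, 0, 1]
Event 3: LOCAL 3: VV[3][3]++ -> VV[3]=[0, 0, 0, 2]
Event 4: LOCAL 0: VV[0][0]++ -> VV[0]=[2, 0, 1, 0]
Event 5: SEND 3->2: VV[3][3]++ -> VV[3]=[0, 0, 0, 3], msg_vec=[0, 0, 0, 3]; VV[2]=max(VV[2],msg_vec) then VV[2][2]++ -> VV[2]=[0, 0, 2, 3]
Final vectors: VV[0]=[2, 0, 1, 0]; VV[1]=[0, 0, 0, 0]; VV[2]=[0, 0, 2, 3]; VV[3]=[0, 0, 0, 3]

Answer: 0 0 0 3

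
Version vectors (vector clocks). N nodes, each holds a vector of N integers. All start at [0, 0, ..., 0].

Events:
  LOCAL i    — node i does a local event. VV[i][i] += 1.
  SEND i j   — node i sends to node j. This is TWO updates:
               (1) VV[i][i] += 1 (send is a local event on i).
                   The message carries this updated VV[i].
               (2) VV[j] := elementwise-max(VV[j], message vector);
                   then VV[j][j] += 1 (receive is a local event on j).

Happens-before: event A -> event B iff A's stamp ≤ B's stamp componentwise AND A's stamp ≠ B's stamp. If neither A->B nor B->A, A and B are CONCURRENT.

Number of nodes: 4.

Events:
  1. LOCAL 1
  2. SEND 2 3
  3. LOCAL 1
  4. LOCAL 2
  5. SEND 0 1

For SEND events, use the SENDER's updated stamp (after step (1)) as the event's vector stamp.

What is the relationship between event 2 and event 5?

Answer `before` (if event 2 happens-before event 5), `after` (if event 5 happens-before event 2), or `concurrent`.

Answer: concurrent

Derivation:
Initial: VV[0]=[0, 0, 0, 0]
Initial: VV[1]=[0, 0, 0, 0]
Initial: VV[2]=[0, 0, 0, 0]
Initial: VV[3]=[0, 0, 0, 0]
Event 1: LOCAL 1: VV[1][1]++ -> VV[1]=[0, 1, 0, 0]
Event 2: SEND 2->3: VV[2][2]++ -> VV[2]=[0, 0, 1, 0], msg_vec=[0, 0, 1, 0]; VV[3]=max(VV[3],msg_vec) then VV[3][3]++ -> VV[3]=[0, 0, 1, 1]
Event 3: LOCAL 1: VV[1][1]++ -> VV[1]=[0, 2, 0, 0]
Event 4: LOCAL 2: VV[2][2]++ -> VV[2]=[0, 0, 2, 0]
Event 5: SEND 0->1: VV[0][0]++ -> VV[0]=[1, 0, 0, 0], msg_vec=[1, 0, 0, 0]; VV[1]=max(VV[1],msg_vec) then VV[1][1]++ -> VV[1]=[1, 3, 0, 0]
Event 2 stamp: [0, 0, 1, 0]
Event 5 stamp: [1, 0, 0, 0]
[0, 0, 1, 0] <= [1, 0, 0, 0]? False
[1, 0, 0, 0] <= [0, 0, 1, 0]? False
Relation: concurrent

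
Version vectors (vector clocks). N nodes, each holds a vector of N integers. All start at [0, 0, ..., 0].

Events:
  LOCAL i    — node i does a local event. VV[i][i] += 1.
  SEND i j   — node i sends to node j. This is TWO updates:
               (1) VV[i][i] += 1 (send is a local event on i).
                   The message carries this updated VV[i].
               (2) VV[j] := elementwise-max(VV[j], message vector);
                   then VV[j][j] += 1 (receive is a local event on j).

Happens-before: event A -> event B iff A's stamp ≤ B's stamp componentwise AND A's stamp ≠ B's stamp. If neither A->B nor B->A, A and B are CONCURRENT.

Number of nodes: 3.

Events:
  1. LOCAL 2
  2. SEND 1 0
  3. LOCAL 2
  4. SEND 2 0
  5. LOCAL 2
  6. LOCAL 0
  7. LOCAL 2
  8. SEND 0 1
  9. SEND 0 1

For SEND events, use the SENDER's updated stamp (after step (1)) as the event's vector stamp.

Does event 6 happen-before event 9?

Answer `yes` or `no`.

Initial: VV[0]=[0, 0, 0]
Initial: VV[1]=[0, 0, 0]
Initial: VV[2]=[0, 0, 0]
Event 1: LOCAL 2: VV[2][2]++ -> VV[2]=[0, 0, 1]
Event 2: SEND 1->0: VV[1][1]++ -> VV[1]=[0, 1, 0], msg_vec=[0, 1, 0]; VV[0]=max(VV[0],msg_vec) then VV[0][0]++ -> VV[0]=[1, 1, 0]
Event 3: LOCAL 2: VV[2][2]++ -> VV[2]=[0, 0, 2]
Event 4: SEND 2->0: VV[2][2]++ -> VV[2]=[0, 0, 3], msg_vec=[0, 0, 3]; VV[0]=max(VV[0],msg_vec) then VV[0][0]++ -> VV[0]=[2, 1, 3]
Event 5: LOCAL 2: VV[2][2]++ -> VV[2]=[0, 0, 4]
Event 6: LOCAL 0: VV[0][0]++ -> VV[0]=[3, 1, 3]
Event 7: LOCAL 2: VV[2][2]++ -> VV[2]=[0, 0, 5]
Event 8: SEND 0->1: VV[0][0]++ -> VV[0]=[4, 1, 3], msg_vec=[4, 1, 3]; VV[1]=max(VV[1],msg_vec) then VV[1][1]++ -> VV[1]=[4, 2, 3]
Event 9: SEND 0->1: VV[0][0]++ -> VV[0]=[5, 1, 3], msg_vec=[5, 1, 3]; VV[1]=max(VV[1],msg_vec) then VV[1][1]++ -> VV[1]=[5, 3, 3]
Event 6 stamp: [3, 1, 3]
Event 9 stamp: [5, 1, 3]
[3, 1, 3] <= [5, 1, 3]? True. Equal? False. Happens-before: True

Answer: yes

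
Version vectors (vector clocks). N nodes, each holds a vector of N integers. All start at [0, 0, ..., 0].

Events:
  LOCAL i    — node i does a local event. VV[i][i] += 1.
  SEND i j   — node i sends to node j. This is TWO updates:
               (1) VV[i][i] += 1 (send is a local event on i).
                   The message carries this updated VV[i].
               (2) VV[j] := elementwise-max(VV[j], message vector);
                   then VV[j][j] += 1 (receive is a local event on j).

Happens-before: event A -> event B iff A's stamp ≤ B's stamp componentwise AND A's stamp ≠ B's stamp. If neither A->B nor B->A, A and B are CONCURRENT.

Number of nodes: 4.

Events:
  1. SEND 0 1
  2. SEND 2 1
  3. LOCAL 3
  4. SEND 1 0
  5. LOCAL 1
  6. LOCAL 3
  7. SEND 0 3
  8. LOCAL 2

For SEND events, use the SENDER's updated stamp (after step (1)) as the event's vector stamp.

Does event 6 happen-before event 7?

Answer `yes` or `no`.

Initial: VV[0]=[0, 0, 0, 0]
Initial: VV[1]=[0, 0, 0, 0]
Initial: VV[2]=[0, 0, 0, 0]
Initial: VV[3]=[0, 0, 0, 0]
Event 1: SEND 0->1: VV[0][0]++ -> VV[0]=[1, 0, 0, 0], msg_vec=[1, 0, 0, 0]; VV[1]=max(VV[1],msg_vec) then VV[1][1]++ -> VV[1]=[1, 1, 0, 0]
Event 2: SEND 2->1: VV[2][2]++ -> VV[2]=[0, 0, 1, 0], msg_vec=[0, 0, 1, 0]; VV[1]=max(VV[1],msg_vec) then VV[1][1]++ -> VV[1]=[1, 2, 1, 0]
Event 3: LOCAL 3: VV[3][3]++ -> VV[3]=[0, 0, 0, 1]
Event 4: SEND 1->0: VV[1][1]++ -> VV[1]=[1, 3, 1, 0], msg_vec=[1, 3, 1, 0]; VV[0]=max(VV[0],msg_vec) then VV[0][0]++ -> VV[0]=[2, 3, 1, 0]
Event 5: LOCAL 1: VV[1][1]++ -> VV[1]=[1, 4, 1, 0]
Event 6: LOCAL 3: VV[3][3]++ -> VV[3]=[0, 0, 0, 2]
Event 7: SEND 0->3: VV[0][0]++ -> VV[0]=[3, 3, 1, 0], msg_vec=[3, 3, 1, 0]; VV[3]=max(VV[3],msg_vec) then VV[3][3]++ -> VV[3]=[3, 3, 1, 3]
Event 8: LOCAL 2: VV[2][2]++ -> VV[2]=[0, 0, 2, 0]
Event 6 stamp: [0, 0, 0, 2]
Event 7 stamp: [3, 3, 1, 0]
[0, 0, 0, 2] <= [3, 3, 1, 0]? False. Equal? False. Happens-before: False

Answer: no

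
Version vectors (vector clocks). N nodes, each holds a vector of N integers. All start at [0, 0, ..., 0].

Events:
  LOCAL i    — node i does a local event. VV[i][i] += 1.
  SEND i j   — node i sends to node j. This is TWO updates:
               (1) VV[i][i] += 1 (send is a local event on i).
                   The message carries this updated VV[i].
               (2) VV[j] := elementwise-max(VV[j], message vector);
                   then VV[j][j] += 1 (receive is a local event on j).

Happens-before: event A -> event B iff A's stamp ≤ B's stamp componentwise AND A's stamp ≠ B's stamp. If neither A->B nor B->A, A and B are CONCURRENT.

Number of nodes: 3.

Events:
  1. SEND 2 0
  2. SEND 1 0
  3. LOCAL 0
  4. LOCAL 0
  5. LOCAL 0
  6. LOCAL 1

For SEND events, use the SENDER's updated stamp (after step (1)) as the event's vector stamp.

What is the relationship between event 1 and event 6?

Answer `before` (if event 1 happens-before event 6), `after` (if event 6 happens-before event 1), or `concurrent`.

Initial: VV[0]=[0, 0, 0]
Initial: VV[1]=[0, 0, 0]
Initial: VV[2]=[0, 0, 0]
Event 1: SEND 2->0: VV[2][2]++ -> VV[2]=[0, 0, 1], msg_vec=[0, 0, 1]; VV[0]=max(VV[0],msg_vec) then VV[0][0]++ -> VV[0]=[1, 0, 1]
Event 2: SEND 1->0: VV[1][1]++ -> VV[1]=[0, 1, 0], msg_vec=[0, 1, 0]; VV[0]=max(VV[0],msg_vec) then VV[0][0]++ -> VV[0]=[2, 1, 1]
Event 3: LOCAL 0: VV[0][0]++ -> VV[0]=[3, 1, 1]
Event 4: LOCAL 0: VV[0][0]++ -> VV[0]=[4, 1, 1]
Event 5: LOCAL 0: VV[0][0]++ -> VV[0]=[5, 1, 1]
Event 6: LOCAL 1: VV[1][1]++ -> VV[1]=[0, 2, 0]
Event 1 stamp: [0, 0, 1]
Event 6 stamp: [0, 2, 0]
[0, 0, 1] <= [0, 2, 0]? False
[0, 2, 0] <= [0, 0, 1]? False
Relation: concurrent

Answer: concurrent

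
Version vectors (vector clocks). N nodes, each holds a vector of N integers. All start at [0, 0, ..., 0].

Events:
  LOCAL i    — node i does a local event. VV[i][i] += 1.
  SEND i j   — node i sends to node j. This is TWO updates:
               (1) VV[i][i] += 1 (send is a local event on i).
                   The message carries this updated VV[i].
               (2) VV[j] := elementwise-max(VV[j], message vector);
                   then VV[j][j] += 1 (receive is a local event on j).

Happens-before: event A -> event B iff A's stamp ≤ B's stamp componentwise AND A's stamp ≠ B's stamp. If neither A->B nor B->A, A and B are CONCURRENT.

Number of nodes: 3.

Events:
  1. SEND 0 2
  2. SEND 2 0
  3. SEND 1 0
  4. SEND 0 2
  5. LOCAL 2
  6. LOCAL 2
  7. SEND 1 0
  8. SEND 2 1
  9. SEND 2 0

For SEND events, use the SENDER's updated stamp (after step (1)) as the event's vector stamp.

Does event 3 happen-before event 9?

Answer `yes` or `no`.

Answer: yes

Derivation:
Initial: VV[0]=[0, 0, 0]
Initial: VV[1]=[0, 0, 0]
Initial: VV[2]=[0, 0, 0]
Event 1: SEND 0->2: VV[0][0]++ -> VV[0]=[1, 0, 0], msg_vec=[1, 0, 0]; VV[2]=max(VV[2],msg_vec) then VV[2][2]++ -> VV[2]=[1, 0, 1]
Event 2: SEND 2->0: VV[2][2]++ -> VV[2]=[1, 0, 2], msg_vec=[1, 0, 2]; VV[0]=max(VV[0],msg_vec) then VV[0][0]++ -> VV[0]=[2, 0, 2]
Event 3: SEND 1->0: VV[1][1]++ -> VV[1]=[0, 1, 0], msg_vec=[0, 1, 0]; VV[0]=max(VV[0],msg_vec) then VV[0][0]++ -> VV[0]=[3, 1, 2]
Event 4: SEND 0->2: VV[0][0]++ -> VV[0]=[4, 1, 2], msg_vec=[4, 1, 2]; VV[2]=max(VV[2],msg_vec) then VV[2][2]++ -> VV[2]=[4, 1, 3]
Event 5: LOCAL 2: VV[2][2]++ -> VV[2]=[4, 1, 4]
Event 6: LOCAL 2: VV[2][2]++ -> VV[2]=[4, 1, 5]
Event 7: SEND 1->0: VV[1][1]++ -> VV[1]=[0, 2, 0], msg_vec=[0, 2, 0]; VV[0]=max(VV[0],msg_vec) then VV[0][0]++ -> VV[0]=[5, 2, 2]
Event 8: SEND 2->1: VV[2][2]++ -> VV[2]=[4, 1, 6], msg_vec=[4, 1, 6]; VV[1]=max(VV[1],msg_vec) then VV[1][1]++ -> VV[1]=[4, 3, 6]
Event 9: SEND 2->0: VV[2][2]++ -> VV[2]=[4, 1, 7], msg_vec=[4, 1, 7]; VV[0]=max(VV[0],msg_vec) then VV[0][0]++ -> VV[0]=[6, 2, 7]
Event 3 stamp: [0, 1, 0]
Event 9 stamp: [4, 1, 7]
[0, 1, 0] <= [4, 1, 7]? True. Equal? False. Happens-before: True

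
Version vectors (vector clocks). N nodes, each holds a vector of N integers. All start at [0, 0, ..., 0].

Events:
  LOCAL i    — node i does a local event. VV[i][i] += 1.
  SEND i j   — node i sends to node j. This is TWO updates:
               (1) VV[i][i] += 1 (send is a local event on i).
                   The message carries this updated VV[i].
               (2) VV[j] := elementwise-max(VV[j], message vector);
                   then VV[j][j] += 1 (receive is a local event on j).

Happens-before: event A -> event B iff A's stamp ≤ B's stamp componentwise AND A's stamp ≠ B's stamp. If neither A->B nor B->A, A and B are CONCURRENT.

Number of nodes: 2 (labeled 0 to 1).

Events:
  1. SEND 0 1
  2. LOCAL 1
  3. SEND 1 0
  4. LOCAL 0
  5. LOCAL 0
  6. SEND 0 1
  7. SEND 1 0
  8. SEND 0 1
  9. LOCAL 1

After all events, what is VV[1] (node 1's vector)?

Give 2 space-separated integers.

Answer: 7 7

Derivation:
Initial: VV[0]=[0, 0]
Initial: VV[1]=[0, 0]
Event 1: SEND 0->1: VV[0][0]++ -> VV[0]=[1, 0], msg_vec=[1, 0]; VV[1]=max(VV[1],msg_vec) then VV[1][1]++ -> VV[1]=[1, 1]
Event 2: LOCAL 1: VV[1][1]++ -> VV[1]=[1, 2]
Event 3: SEND 1->0: VV[1][1]++ -> VV[1]=[1, 3], msg_vec=[1, 3]; VV[0]=max(VV[0],msg_vec) then VV[0][0]++ -> VV[0]=[2, 3]
Event 4: LOCAL 0: VV[0][0]++ -> VV[0]=[3, 3]
Event 5: LOCAL 0: VV[0][0]++ -> VV[0]=[4, 3]
Event 6: SEND 0->1: VV[0][0]++ -> VV[0]=[5, 3], msg_vec=[5, 3]; VV[1]=max(VV[1],msg_vec) then VV[1][1]++ -> VV[1]=[5, 4]
Event 7: SEND 1->0: VV[1][1]++ -> VV[1]=[5, 5], msg_vec=[5, 5]; VV[0]=max(VV[0],msg_vec) then VV[0][0]++ -> VV[0]=[6, 5]
Event 8: SEND 0->1: VV[0][0]++ -> VV[0]=[7, 5], msg_vec=[7, 5]; VV[1]=max(VV[1],msg_vec) then VV[1][1]++ -> VV[1]=[7, 6]
Event 9: LOCAL 1: VV[1][1]++ -> VV[1]=[7, 7]
Final vectors: VV[0]=[7, 5]; VV[1]=[7, 7]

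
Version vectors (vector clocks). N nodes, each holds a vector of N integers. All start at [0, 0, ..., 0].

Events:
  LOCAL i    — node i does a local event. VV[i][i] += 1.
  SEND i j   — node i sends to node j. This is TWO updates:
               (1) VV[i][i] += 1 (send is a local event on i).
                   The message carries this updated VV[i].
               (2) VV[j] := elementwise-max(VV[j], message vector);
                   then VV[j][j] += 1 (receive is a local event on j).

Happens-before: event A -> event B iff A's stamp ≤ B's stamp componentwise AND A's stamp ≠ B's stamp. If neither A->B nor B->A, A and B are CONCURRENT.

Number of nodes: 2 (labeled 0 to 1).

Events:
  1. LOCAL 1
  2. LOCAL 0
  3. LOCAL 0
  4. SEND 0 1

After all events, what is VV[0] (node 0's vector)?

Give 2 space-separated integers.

Initial: VV[0]=[0, 0]
Initial: VV[1]=[0, 0]
Event 1: LOCAL 1: VV[1][1]++ -> VV[1]=[0, 1]
Event 2: LOCAL 0: VV[0][0]++ -> VV[0]=[1, 0]
Event 3: LOCAL 0: VV[0][0]++ -> VV[0]=[2, 0]
Event 4: SEND 0->1: VV[0][0]++ -> VV[0]=[3, 0], msg_vec=[3, 0]; VV[1]=max(VV[1],msg_vec) then VV[1][1]++ -> VV[1]=[3, 2]
Final vectors: VV[0]=[3, 0]; VV[1]=[3, 2]

Answer: 3 0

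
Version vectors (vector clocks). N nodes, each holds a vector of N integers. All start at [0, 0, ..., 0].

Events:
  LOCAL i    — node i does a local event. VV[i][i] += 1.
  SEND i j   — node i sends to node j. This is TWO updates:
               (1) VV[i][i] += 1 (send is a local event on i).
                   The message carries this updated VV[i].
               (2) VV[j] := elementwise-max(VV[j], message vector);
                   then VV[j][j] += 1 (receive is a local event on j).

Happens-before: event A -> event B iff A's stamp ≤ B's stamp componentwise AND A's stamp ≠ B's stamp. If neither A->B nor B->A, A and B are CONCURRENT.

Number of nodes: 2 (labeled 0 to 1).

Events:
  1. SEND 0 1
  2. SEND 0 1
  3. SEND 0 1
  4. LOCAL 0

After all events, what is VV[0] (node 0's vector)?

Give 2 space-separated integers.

Answer: 4 0

Derivation:
Initial: VV[0]=[0, 0]
Initial: VV[1]=[0, 0]
Event 1: SEND 0->1: VV[0][0]++ -> VV[0]=[1, 0], msg_vec=[1, 0]; VV[1]=max(VV[1],msg_vec) then VV[1][1]++ -> VV[1]=[1, 1]
Event 2: SEND 0->1: VV[0][0]++ -> VV[0]=[2, 0], msg_vec=[2, 0]; VV[1]=max(VV[1],msg_vec) then VV[1][1]++ -> VV[1]=[2, 2]
Event 3: SEND 0->1: VV[0][0]++ -> VV[0]=[3, 0], msg_vec=[3, 0]; VV[1]=max(VV[1],msg_vec) then VV[1][1]++ -> VV[1]=[3, 3]
Event 4: LOCAL 0: VV[0][0]++ -> VV[0]=[4, 0]
Final vectors: VV[0]=[4, 0]; VV[1]=[3, 3]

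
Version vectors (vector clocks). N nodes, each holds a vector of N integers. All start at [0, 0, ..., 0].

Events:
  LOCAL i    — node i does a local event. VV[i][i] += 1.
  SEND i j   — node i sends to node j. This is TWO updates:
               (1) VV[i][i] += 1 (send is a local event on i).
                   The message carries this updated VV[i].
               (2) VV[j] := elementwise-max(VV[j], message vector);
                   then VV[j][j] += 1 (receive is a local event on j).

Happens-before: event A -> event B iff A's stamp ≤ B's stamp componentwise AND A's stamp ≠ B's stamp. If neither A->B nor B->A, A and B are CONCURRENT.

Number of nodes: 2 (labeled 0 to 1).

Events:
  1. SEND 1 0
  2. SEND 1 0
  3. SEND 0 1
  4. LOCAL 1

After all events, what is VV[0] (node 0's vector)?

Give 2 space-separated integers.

Answer: 3 2

Derivation:
Initial: VV[0]=[0, 0]
Initial: VV[1]=[0, 0]
Event 1: SEND 1->0: VV[1][1]++ -> VV[1]=[0, 1], msg_vec=[0, 1]; VV[0]=max(VV[0],msg_vec) then VV[0][0]++ -> VV[0]=[1, 1]
Event 2: SEND 1->0: VV[1][1]++ -> VV[1]=[0, 2], msg_vec=[0, 2]; VV[0]=max(VV[0],msg_vec) then VV[0][0]++ -> VV[0]=[2, 2]
Event 3: SEND 0->1: VV[0][0]++ -> VV[0]=[3, 2], msg_vec=[3, 2]; VV[1]=max(VV[1],msg_vec) then VV[1][1]++ -> VV[1]=[3, 3]
Event 4: LOCAL 1: VV[1][1]++ -> VV[1]=[3, 4]
Final vectors: VV[0]=[3, 2]; VV[1]=[3, 4]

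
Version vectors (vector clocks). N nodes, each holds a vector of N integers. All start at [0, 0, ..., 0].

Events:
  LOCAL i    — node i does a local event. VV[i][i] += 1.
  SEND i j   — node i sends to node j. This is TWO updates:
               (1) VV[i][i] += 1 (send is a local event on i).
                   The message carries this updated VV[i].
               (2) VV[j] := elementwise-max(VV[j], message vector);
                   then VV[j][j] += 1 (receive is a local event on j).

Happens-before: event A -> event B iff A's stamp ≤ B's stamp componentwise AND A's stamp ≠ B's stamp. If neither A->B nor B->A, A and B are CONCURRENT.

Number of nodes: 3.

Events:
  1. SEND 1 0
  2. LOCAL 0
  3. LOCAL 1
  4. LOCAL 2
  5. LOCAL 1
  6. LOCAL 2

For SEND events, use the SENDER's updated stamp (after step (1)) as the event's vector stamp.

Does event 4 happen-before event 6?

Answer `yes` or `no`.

Answer: yes

Derivation:
Initial: VV[0]=[0, 0, 0]
Initial: VV[1]=[0, 0, 0]
Initial: VV[2]=[0, 0, 0]
Event 1: SEND 1->0: VV[1][1]++ -> VV[1]=[0, 1, 0], msg_vec=[0, 1, 0]; VV[0]=max(VV[0],msg_vec) then VV[0][0]++ -> VV[0]=[1, 1, 0]
Event 2: LOCAL 0: VV[0][0]++ -> VV[0]=[2, 1, 0]
Event 3: LOCAL 1: VV[1][1]++ -> VV[1]=[0, 2, 0]
Event 4: LOCAL 2: VV[2][2]++ -> VV[2]=[0, 0, 1]
Event 5: LOCAL 1: VV[1][1]++ -> VV[1]=[0, 3, 0]
Event 6: LOCAL 2: VV[2][2]++ -> VV[2]=[0, 0, 2]
Event 4 stamp: [0, 0, 1]
Event 6 stamp: [0, 0, 2]
[0, 0, 1] <= [0, 0, 2]? True. Equal? False. Happens-before: True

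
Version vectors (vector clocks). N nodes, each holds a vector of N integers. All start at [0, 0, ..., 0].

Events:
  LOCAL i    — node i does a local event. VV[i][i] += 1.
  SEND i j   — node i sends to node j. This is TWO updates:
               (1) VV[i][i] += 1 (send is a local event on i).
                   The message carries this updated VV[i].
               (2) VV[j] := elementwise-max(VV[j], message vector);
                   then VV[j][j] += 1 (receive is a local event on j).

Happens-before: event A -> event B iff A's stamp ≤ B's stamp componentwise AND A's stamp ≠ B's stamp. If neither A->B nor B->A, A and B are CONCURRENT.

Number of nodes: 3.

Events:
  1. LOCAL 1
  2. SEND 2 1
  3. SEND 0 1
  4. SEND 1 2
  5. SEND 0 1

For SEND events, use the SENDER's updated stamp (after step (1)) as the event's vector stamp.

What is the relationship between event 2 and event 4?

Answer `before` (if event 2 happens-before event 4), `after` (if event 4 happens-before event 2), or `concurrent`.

Answer: before

Derivation:
Initial: VV[0]=[0, 0, 0]
Initial: VV[1]=[0, 0, 0]
Initial: VV[2]=[0, 0, 0]
Event 1: LOCAL 1: VV[1][1]++ -> VV[1]=[0, 1, 0]
Event 2: SEND 2->1: VV[2][2]++ -> VV[2]=[0, 0, 1], msg_vec=[0, 0, 1]; VV[1]=max(VV[1],msg_vec) then VV[1][1]++ -> VV[1]=[0, 2, 1]
Event 3: SEND 0->1: VV[0][0]++ -> VV[0]=[1, 0, 0], msg_vec=[1, 0, 0]; VV[1]=max(VV[1],msg_vec) then VV[1][1]++ -> VV[1]=[1, 3, 1]
Event 4: SEND 1->2: VV[1][1]++ -> VV[1]=[1, 4, 1], msg_vec=[1, 4, 1]; VV[2]=max(VV[2],msg_vec) then VV[2][2]++ -> VV[2]=[1, 4, 2]
Event 5: SEND 0->1: VV[0][0]++ -> VV[0]=[2, 0, 0], msg_vec=[2, 0, 0]; VV[1]=max(VV[1],msg_vec) then VV[1][1]++ -> VV[1]=[2, 5, 1]
Event 2 stamp: [0, 0, 1]
Event 4 stamp: [1, 4, 1]
[0, 0, 1] <= [1, 4, 1]? True
[1, 4, 1] <= [0, 0, 1]? False
Relation: before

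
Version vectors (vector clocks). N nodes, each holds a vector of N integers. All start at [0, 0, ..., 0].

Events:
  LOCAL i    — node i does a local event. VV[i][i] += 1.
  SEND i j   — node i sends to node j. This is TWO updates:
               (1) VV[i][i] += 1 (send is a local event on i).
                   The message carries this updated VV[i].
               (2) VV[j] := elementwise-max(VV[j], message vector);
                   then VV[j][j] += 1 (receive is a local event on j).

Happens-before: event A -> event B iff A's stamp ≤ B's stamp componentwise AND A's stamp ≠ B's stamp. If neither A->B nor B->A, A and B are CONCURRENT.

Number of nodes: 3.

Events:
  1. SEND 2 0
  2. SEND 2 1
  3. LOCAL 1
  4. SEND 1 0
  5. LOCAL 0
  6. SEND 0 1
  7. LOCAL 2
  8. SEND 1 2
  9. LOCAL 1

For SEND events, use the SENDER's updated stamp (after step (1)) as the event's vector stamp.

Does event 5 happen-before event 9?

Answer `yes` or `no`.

Answer: yes

Derivation:
Initial: VV[0]=[0, 0, 0]
Initial: VV[1]=[0, 0, 0]
Initial: VV[2]=[0, 0, 0]
Event 1: SEND 2->0: VV[2][2]++ -> VV[2]=[0, 0, 1], msg_vec=[0, 0, 1]; VV[0]=max(VV[0],msg_vec) then VV[0][0]++ -> VV[0]=[1, 0, 1]
Event 2: SEND 2->1: VV[2][2]++ -> VV[2]=[0, 0, 2], msg_vec=[0, 0, 2]; VV[1]=max(VV[1],msg_vec) then VV[1][1]++ -> VV[1]=[0, 1, 2]
Event 3: LOCAL 1: VV[1][1]++ -> VV[1]=[0, 2, 2]
Event 4: SEND 1->0: VV[1][1]++ -> VV[1]=[0, 3, 2], msg_vec=[0, 3, 2]; VV[0]=max(VV[0],msg_vec) then VV[0][0]++ -> VV[0]=[2, 3, 2]
Event 5: LOCAL 0: VV[0][0]++ -> VV[0]=[3, 3, 2]
Event 6: SEND 0->1: VV[0][0]++ -> VV[0]=[4, 3, 2], msg_vec=[4, 3, 2]; VV[1]=max(VV[1],msg_vec) then VV[1][1]++ -> VV[1]=[4, 4, 2]
Event 7: LOCAL 2: VV[2][2]++ -> VV[2]=[0, 0, 3]
Event 8: SEND 1->2: VV[1][1]++ -> VV[1]=[4, 5, 2], msg_vec=[4, 5, 2]; VV[2]=max(VV[2],msg_vec) then VV[2][2]++ -> VV[2]=[4, 5, 4]
Event 9: LOCAL 1: VV[1][1]++ -> VV[1]=[4, 6, 2]
Event 5 stamp: [3, 3, 2]
Event 9 stamp: [4, 6, 2]
[3, 3, 2] <= [4, 6, 2]? True. Equal? False. Happens-before: True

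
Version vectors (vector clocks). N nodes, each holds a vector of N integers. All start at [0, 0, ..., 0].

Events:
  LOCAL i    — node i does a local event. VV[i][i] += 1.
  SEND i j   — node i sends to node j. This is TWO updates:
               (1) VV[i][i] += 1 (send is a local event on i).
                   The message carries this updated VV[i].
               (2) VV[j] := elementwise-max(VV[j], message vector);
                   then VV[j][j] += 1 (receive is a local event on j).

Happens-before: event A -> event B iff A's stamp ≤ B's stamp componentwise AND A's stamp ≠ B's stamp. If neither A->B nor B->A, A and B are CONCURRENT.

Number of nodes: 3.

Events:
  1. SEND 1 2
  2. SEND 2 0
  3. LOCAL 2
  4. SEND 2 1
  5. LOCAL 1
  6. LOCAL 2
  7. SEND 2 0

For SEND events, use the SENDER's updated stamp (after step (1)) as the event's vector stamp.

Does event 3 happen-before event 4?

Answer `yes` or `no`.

Initial: VV[0]=[0, 0, 0]
Initial: VV[1]=[0, 0, 0]
Initial: VV[2]=[0, 0, 0]
Event 1: SEND 1->2: VV[1][1]++ -> VV[1]=[0, 1, 0], msg_vec=[0, 1, 0]; VV[2]=max(VV[2],msg_vec) then VV[2][2]++ -> VV[2]=[0, 1, 1]
Event 2: SEND 2->0: VV[2][2]++ -> VV[2]=[0, 1, 2], msg_vec=[0, 1, 2]; VV[0]=max(VV[0],msg_vec) then VV[0][0]++ -> VV[0]=[1, 1, 2]
Event 3: LOCAL 2: VV[2][2]++ -> VV[2]=[0, 1, 3]
Event 4: SEND 2->1: VV[2][2]++ -> VV[2]=[0, 1, 4], msg_vec=[0, 1, 4]; VV[1]=max(VV[1],msg_vec) then VV[1][1]++ -> VV[1]=[0, 2, 4]
Event 5: LOCAL 1: VV[1][1]++ -> VV[1]=[0, 3, 4]
Event 6: LOCAL 2: VV[2][2]++ -> VV[2]=[0, 1, 5]
Event 7: SEND 2->0: VV[2][2]++ -> VV[2]=[0, 1, 6], msg_vec=[0, 1, 6]; VV[0]=max(VV[0],msg_vec) then VV[0][0]++ -> VV[0]=[2, 1, 6]
Event 3 stamp: [0, 1, 3]
Event 4 stamp: [0, 1, 4]
[0, 1, 3] <= [0, 1, 4]? True. Equal? False. Happens-before: True

Answer: yes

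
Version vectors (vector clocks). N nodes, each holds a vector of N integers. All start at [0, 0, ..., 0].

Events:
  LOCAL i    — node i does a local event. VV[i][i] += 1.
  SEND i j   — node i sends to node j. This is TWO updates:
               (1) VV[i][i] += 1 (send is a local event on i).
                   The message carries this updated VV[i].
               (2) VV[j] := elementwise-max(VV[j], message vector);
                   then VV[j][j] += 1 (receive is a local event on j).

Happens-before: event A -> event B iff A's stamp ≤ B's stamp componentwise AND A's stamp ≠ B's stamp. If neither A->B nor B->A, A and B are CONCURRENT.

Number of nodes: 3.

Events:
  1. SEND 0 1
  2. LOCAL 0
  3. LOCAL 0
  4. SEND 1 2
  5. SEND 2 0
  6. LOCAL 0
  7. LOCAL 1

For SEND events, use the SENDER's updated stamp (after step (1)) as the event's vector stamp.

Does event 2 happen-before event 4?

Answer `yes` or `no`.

Answer: no

Derivation:
Initial: VV[0]=[0, 0, 0]
Initial: VV[1]=[0, 0, 0]
Initial: VV[2]=[0, 0, 0]
Event 1: SEND 0->1: VV[0][0]++ -> VV[0]=[1, 0, 0], msg_vec=[1, 0, 0]; VV[1]=max(VV[1],msg_vec) then VV[1][1]++ -> VV[1]=[1, 1, 0]
Event 2: LOCAL 0: VV[0][0]++ -> VV[0]=[2, 0, 0]
Event 3: LOCAL 0: VV[0][0]++ -> VV[0]=[3, 0, 0]
Event 4: SEND 1->2: VV[1][1]++ -> VV[1]=[1, 2, 0], msg_vec=[1, 2, 0]; VV[2]=max(VV[2],msg_vec) then VV[2][2]++ -> VV[2]=[1, 2, 1]
Event 5: SEND 2->0: VV[2][2]++ -> VV[2]=[1, 2, 2], msg_vec=[1, 2, 2]; VV[0]=max(VV[0],msg_vec) then VV[0][0]++ -> VV[0]=[4, 2, 2]
Event 6: LOCAL 0: VV[0][0]++ -> VV[0]=[5, 2, 2]
Event 7: LOCAL 1: VV[1][1]++ -> VV[1]=[1, 3, 0]
Event 2 stamp: [2, 0, 0]
Event 4 stamp: [1, 2, 0]
[2, 0, 0] <= [1, 2, 0]? False. Equal? False. Happens-before: False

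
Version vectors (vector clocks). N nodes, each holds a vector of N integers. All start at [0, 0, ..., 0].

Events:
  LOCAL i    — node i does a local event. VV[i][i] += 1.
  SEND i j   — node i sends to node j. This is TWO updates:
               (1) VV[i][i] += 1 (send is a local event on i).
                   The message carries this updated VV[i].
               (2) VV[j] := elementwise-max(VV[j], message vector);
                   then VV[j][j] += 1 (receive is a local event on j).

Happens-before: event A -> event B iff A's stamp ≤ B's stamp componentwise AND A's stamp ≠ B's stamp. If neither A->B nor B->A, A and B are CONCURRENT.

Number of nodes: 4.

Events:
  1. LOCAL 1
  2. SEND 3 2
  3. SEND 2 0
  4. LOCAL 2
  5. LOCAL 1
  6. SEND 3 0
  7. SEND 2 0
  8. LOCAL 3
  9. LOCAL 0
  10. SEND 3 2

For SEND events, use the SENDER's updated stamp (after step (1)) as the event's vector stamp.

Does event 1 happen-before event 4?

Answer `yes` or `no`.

Initial: VV[0]=[0, 0, 0, 0]
Initial: VV[1]=[0, 0, 0, 0]
Initial: VV[2]=[0, 0, 0, 0]
Initial: VV[3]=[0, 0, 0, 0]
Event 1: LOCAL 1: VV[1][1]++ -> VV[1]=[0, 1, 0, 0]
Event 2: SEND 3->2: VV[3][3]++ -> VV[3]=[0, 0, 0, 1], msg_vec=[0, 0, 0, 1]; VV[2]=max(VV[2],msg_vec) then VV[2][2]++ -> VV[2]=[0, 0, 1, 1]
Event 3: SEND 2->0: VV[2][2]++ -> VV[2]=[0, 0, 2, 1], msg_vec=[0, 0, 2, 1]; VV[0]=max(VV[0],msg_vec) then VV[0][0]++ -> VV[0]=[1, 0, 2, 1]
Event 4: LOCAL 2: VV[2][2]++ -> VV[2]=[0, 0, 3, 1]
Event 5: LOCAL 1: VV[1][1]++ -> VV[1]=[0, 2, 0, 0]
Event 6: SEND 3->0: VV[3][3]++ -> VV[3]=[0, 0, 0, 2], msg_vec=[0, 0, 0, 2]; VV[0]=max(VV[0],msg_vec) then VV[0][0]++ -> VV[0]=[2, 0, 2, 2]
Event 7: SEND 2->0: VV[2][2]++ -> VV[2]=[0, 0, 4, 1], msg_vec=[0, 0, 4, 1]; VV[0]=max(VV[0],msg_vec) then VV[0][0]++ -> VV[0]=[3, 0, 4, 2]
Event 8: LOCAL 3: VV[3][3]++ -> VV[3]=[0, 0, 0, 3]
Event 9: LOCAL 0: VV[0][0]++ -> VV[0]=[4, 0, 4, 2]
Event 10: SEND 3->2: VV[3][3]++ -> VV[3]=[0, 0, 0, 4], msg_vec=[0, 0, 0, 4]; VV[2]=max(VV[2],msg_vec) then VV[2][2]++ -> VV[2]=[0, 0, 5, 4]
Event 1 stamp: [0, 1, 0, 0]
Event 4 stamp: [0, 0, 3, 1]
[0, 1, 0, 0] <= [0, 0, 3, 1]? False. Equal? False. Happens-before: False

Answer: no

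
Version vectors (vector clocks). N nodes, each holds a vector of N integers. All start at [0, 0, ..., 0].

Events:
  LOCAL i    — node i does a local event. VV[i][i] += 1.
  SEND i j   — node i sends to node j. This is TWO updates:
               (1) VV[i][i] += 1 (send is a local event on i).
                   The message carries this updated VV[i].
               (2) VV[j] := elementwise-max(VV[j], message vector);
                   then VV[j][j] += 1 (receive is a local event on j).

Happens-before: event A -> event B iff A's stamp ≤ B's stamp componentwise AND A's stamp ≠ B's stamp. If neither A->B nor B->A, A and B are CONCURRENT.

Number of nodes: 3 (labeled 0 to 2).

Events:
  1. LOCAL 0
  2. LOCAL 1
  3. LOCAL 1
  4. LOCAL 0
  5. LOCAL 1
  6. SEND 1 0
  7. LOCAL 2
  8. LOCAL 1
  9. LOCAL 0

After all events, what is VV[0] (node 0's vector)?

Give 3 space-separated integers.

Answer: 4 4 0

Derivation:
Initial: VV[0]=[0, 0, 0]
Initial: VV[1]=[0, 0, 0]
Initial: VV[2]=[0, 0, 0]
Event 1: LOCAL 0: VV[0][0]++ -> VV[0]=[1, 0, 0]
Event 2: LOCAL 1: VV[1][1]++ -> VV[1]=[0, 1, 0]
Event 3: LOCAL 1: VV[1][1]++ -> VV[1]=[0, 2, 0]
Event 4: LOCAL 0: VV[0][0]++ -> VV[0]=[2, 0, 0]
Event 5: LOCAL 1: VV[1][1]++ -> VV[1]=[0, 3, 0]
Event 6: SEND 1->0: VV[1][1]++ -> VV[1]=[0, 4, 0], msg_vec=[0, 4, 0]; VV[0]=max(VV[0],msg_vec) then VV[0][0]++ -> VV[0]=[3, 4, 0]
Event 7: LOCAL 2: VV[2][2]++ -> VV[2]=[0, 0, 1]
Event 8: LOCAL 1: VV[1][1]++ -> VV[1]=[0, 5, 0]
Event 9: LOCAL 0: VV[0][0]++ -> VV[0]=[4, 4, 0]
Final vectors: VV[0]=[4, 4, 0]; VV[1]=[0, 5, 0]; VV[2]=[0, 0, 1]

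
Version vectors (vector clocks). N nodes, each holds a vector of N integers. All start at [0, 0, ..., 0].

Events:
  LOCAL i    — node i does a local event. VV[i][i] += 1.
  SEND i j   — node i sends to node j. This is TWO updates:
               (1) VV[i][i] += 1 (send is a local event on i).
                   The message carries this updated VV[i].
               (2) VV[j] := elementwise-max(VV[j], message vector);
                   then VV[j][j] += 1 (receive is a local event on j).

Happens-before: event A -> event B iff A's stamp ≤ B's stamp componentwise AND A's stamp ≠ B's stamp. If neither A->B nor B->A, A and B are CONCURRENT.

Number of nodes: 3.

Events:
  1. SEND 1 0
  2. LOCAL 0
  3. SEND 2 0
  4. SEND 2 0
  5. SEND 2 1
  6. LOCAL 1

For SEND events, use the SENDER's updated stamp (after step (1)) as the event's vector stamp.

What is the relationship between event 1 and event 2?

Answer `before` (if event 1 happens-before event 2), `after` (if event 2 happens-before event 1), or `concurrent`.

Initial: VV[0]=[0, 0, 0]
Initial: VV[1]=[0, 0, 0]
Initial: VV[2]=[0, 0, 0]
Event 1: SEND 1->0: VV[1][1]++ -> VV[1]=[0, 1, 0], msg_vec=[0, 1, 0]; VV[0]=max(VV[0],msg_vec) then VV[0][0]++ -> VV[0]=[1, 1, 0]
Event 2: LOCAL 0: VV[0][0]++ -> VV[0]=[2, 1, 0]
Event 3: SEND 2->0: VV[2][2]++ -> VV[2]=[0, 0, 1], msg_vec=[0, 0, 1]; VV[0]=max(VV[0],msg_vec) then VV[0][0]++ -> VV[0]=[3, 1, 1]
Event 4: SEND 2->0: VV[2][2]++ -> VV[2]=[0, 0, 2], msg_vec=[0, 0, 2]; VV[0]=max(VV[0],msg_vec) then VV[0][0]++ -> VV[0]=[4, 1, 2]
Event 5: SEND 2->1: VV[2][2]++ -> VV[2]=[0, 0, 3], msg_vec=[0, 0, 3]; VV[1]=max(VV[1],msg_vec) then VV[1][1]++ -> VV[1]=[0, 2, 3]
Event 6: LOCAL 1: VV[1][1]++ -> VV[1]=[0, 3, 3]
Event 1 stamp: [0, 1, 0]
Event 2 stamp: [2, 1, 0]
[0, 1, 0] <= [2, 1, 0]? True
[2, 1, 0] <= [0, 1, 0]? False
Relation: before

Answer: before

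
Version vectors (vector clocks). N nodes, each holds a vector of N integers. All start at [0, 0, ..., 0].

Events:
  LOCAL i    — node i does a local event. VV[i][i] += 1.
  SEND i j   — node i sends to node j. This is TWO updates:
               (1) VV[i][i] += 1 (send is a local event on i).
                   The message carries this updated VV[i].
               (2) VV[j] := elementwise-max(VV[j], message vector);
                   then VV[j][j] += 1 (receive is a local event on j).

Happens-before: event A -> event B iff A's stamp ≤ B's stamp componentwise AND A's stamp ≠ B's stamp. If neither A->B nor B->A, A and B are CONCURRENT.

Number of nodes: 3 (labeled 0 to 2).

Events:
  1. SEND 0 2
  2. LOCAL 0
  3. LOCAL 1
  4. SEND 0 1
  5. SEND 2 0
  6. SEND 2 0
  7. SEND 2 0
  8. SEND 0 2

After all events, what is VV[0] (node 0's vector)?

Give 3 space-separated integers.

Answer: 7 0 4

Derivation:
Initial: VV[0]=[0, 0, 0]
Initial: VV[1]=[0, 0, 0]
Initial: VV[2]=[0, 0, 0]
Event 1: SEND 0->2: VV[0][0]++ -> VV[0]=[1, 0, 0], msg_vec=[1, 0, 0]; VV[2]=max(VV[2],msg_vec) then VV[2][2]++ -> VV[2]=[1, 0, 1]
Event 2: LOCAL 0: VV[0][0]++ -> VV[0]=[2, 0, 0]
Event 3: LOCAL 1: VV[1][1]++ -> VV[1]=[0, 1, 0]
Event 4: SEND 0->1: VV[0][0]++ -> VV[0]=[3, 0, 0], msg_vec=[3, 0, 0]; VV[1]=max(VV[1],msg_vec) then VV[1][1]++ -> VV[1]=[3, 2, 0]
Event 5: SEND 2->0: VV[2][2]++ -> VV[2]=[1, 0, 2], msg_vec=[1, 0, 2]; VV[0]=max(VV[0],msg_vec) then VV[0][0]++ -> VV[0]=[4, 0, 2]
Event 6: SEND 2->0: VV[2][2]++ -> VV[2]=[1, 0, 3], msg_vec=[1, 0, 3]; VV[0]=max(VV[0],msg_vec) then VV[0][0]++ -> VV[0]=[5, 0, 3]
Event 7: SEND 2->0: VV[2][2]++ -> VV[2]=[1, 0, 4], msg_vec=[1, 0, 4]; VV[0]=max(VV[0],msg_vec) then VV[0][0]++ -> VV[0]=[6, 0, 4]
Event 8: SEND 0->2: VV[0][0]++ -> VV[0]=[7, 0, 4], msg_vec=[7, 0, 4]; VV[2]=max(VV[2],msg_vec) then VV[2][2]++ -> VV[2]=[7, 0, 5]
Final vectors: VV[0]=[7, 0, 4]; VV[1]=[3, 2, 0]; VV[2]=[7, 0, 5]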